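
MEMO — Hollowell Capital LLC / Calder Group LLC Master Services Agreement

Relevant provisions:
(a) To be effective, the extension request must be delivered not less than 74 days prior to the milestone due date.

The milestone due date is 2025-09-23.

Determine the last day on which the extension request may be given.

2025-07-11

2025-09-23 minus 74 days is 2025-07-11.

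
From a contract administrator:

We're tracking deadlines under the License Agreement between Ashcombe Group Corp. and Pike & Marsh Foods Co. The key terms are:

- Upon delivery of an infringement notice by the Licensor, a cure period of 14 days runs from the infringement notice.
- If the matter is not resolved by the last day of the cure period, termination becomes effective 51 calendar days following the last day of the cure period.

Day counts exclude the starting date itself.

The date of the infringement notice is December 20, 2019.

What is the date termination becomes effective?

Adding 14 calendar days to December 20, 2019 gives January 3, 2020, which is the last day of the cure period.
The date termination becomes effective: January 3, 2020 + 51 days = February 23, 2020.

February 23, 2020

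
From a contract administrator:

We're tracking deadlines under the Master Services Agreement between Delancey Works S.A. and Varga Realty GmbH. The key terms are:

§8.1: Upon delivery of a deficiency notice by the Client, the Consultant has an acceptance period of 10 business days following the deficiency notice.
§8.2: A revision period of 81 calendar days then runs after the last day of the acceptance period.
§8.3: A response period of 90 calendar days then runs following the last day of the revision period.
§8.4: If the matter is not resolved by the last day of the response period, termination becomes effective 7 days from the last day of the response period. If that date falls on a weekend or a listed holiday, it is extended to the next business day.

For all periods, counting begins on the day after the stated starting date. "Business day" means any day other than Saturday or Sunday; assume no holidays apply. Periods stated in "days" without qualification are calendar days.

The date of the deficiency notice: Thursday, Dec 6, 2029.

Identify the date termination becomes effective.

Jun 17, 2030

The last day of the acceptance period: 10 business days after Thursday, Dec 6, 2029, skipping weekends — Dec 7, Dec 10, Dec 11, Dec 12, Dec 13, Dec 14, Dec 17, Dec 18, Dec 19, Dec 20 — lands on Thursday, Dec 20, 2029.
The last day of the revision period: 81 calendar days after Dec 20, 2029 is Mar 11, 2030.
Adding 90 calendar days to Mar 11, 2030 gives Jun 9, 2030, which is the last day of the response period.
The date termination becomes effective: 7 calendar days after Jun 9, 2030 is Jun 16, 2030. That falls on a Sunday, so it rolls to the next business day, Monday, Jun 17, 2030.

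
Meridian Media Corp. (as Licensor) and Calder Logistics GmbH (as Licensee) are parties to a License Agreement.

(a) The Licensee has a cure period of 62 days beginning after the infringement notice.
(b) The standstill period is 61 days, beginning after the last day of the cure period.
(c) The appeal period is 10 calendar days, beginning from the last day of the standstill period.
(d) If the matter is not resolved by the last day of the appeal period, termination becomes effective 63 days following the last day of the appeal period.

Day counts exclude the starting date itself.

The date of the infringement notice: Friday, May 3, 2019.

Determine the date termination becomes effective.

The last day of the cure period: May 3, 2019 + 62 days = Jul 4, 2019.
The last day of the standstill period: Jul 4, 2019 + 61 days = Sep 3, 2019.
The last day of the appeal period: Sep 3, 2019 + 10 days = Sep 13, 2019.
Adding 63 calendar days to Sep 13, 2019 gives Nov 15, 2019, which is the date termination becomes effective.

Nov 15, 2019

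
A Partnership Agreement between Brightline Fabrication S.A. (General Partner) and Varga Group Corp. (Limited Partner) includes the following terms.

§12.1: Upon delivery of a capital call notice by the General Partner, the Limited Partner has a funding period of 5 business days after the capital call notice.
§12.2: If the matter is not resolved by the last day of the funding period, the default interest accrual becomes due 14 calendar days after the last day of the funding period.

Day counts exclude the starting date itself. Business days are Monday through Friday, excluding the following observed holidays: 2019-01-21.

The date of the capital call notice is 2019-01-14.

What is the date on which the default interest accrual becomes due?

2019-02-05

From Monday, 2019-01-14, 5 business days (Jan 15, Jan 16, Jan 17, Jan 18, Jan 22, skipping weekends and the listed holiday on Jan 21) brings us to Tuesday, 2019-01-22, which is the last day of the funding period.
The date on which the default interest accrual becomes due: 2019-01-22 + 14 days = 2019-02-05.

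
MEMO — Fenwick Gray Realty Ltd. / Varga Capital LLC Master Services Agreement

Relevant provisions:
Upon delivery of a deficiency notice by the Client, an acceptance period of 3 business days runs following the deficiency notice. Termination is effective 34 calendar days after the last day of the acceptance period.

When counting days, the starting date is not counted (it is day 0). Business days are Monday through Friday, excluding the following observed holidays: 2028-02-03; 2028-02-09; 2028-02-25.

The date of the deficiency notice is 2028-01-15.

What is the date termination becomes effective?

From Saturday, 2028-01-15, 3 business days (Jan 17, Jan 18, Jan 19, skipping weekends) brings us to Wednesday, 2028-01-19, which is the last day of the acceptance period.
Adding 34 calendar days to 2028-01-19 gives 2028-02-22, which is the date termination becomes effective.

2028-02-22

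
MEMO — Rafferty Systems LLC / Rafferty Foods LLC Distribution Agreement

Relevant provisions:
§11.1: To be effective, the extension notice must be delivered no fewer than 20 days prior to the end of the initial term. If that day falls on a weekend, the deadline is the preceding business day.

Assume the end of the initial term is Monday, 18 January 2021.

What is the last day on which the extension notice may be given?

Counting back 20 calendar days from 18 January 2021 gives 29 December 2020. That is a Tuesday, so no adjustment is needed.

29 December 2020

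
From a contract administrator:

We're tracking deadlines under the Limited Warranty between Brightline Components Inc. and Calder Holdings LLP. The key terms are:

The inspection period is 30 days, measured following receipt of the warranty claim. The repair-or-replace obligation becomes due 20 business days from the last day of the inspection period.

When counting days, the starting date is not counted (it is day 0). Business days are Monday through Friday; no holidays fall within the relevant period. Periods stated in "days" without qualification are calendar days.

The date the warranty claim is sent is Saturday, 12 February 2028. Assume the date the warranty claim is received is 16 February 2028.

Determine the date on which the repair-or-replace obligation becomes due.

14 April 2028

Adding 30 calendar days to 16 February 2028 gives 17 March 2028, which is the last day of the inspection period.
The date on which the repair-or-replace obligation becomes due: 20 business days after Friday, 17 March 2028, skipping weekends — Mar 20, Mar 21, Mar 22, Mar 23, …, Apr 12, Apr 13, Apr 14 — lands on Friday, 14 April 2028.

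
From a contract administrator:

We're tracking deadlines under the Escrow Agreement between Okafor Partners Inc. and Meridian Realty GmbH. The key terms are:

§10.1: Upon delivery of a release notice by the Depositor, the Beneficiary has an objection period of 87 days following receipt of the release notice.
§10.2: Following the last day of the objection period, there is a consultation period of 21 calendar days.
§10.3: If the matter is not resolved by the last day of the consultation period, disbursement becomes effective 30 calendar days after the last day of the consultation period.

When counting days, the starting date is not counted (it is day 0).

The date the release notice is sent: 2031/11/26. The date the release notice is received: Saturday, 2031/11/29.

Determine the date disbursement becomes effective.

2032/04/15

The last day of the objection period: 87 calendar days after 2031/11/29 is 2032/02/24.
The last day of the consultation period: 21 calendar days after 2032/02/24 is 2032/03/16.
The date disbursement becomes effective: 30 calendar days after 2032/03/16 is 2032/04/15.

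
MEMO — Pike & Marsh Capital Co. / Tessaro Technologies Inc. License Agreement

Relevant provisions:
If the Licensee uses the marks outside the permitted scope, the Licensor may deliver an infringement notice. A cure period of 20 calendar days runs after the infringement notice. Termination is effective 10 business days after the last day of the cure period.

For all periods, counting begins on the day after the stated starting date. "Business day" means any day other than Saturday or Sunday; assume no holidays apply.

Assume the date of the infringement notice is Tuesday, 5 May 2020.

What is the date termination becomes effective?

The last day of the cure period: 5 May 2020 + 20 days = 25 May 2020.
From Monday, 25 May 2020, 10 business days (May 26, May 27, May 28, May 29, Jun 1, Jun 2, Jun 3, Jun 4, Jun 5, Jun 8, skipping weekends) brings us to Monday, 8 June 2020, which is the date termination becomes effective.

8 June 2020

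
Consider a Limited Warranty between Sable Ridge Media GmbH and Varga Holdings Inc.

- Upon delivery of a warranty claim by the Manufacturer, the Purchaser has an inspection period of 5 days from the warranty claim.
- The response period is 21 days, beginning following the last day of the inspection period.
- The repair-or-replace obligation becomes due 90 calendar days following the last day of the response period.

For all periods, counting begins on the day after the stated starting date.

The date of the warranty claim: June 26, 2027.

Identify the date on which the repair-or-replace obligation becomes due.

Adding 5 calendar days to June 26, 2027 gives July 1, 2027, which is the last day of the inspection period.
Adding 21 calendar days to July 1, 2027 gives July 22, 2027, which is the last day of the response period.
The date on which the repair-or-replace obligation becomes due: July 22, 2027 + 90 days = October 20, 2027.

October 20, 2027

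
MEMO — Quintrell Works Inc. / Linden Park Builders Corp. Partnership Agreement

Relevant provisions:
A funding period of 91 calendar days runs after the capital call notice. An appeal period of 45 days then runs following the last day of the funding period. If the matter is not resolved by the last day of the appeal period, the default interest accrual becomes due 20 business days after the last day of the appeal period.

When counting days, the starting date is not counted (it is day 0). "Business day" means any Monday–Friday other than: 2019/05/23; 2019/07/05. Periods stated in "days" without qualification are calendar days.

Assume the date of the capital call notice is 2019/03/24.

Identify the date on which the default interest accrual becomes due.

Adding 91 calendar days to 2019/03/24 gives 2019/06/23, which is the last day of the funding period.
The last day of the appeal period: 45 calendar days after 2019/06/23 is 2019/08/07.
From Wednesday, 2019/08/07, 20 business days (Aug 8, Aug 9, Aug 12, Aug 13, …, Sep 2, Sep 3, Sep 4, skipping weekends) brings us to Wednesday, 2019/09/04, which is the date on which the default interest accrual becomes due.

2019/09/04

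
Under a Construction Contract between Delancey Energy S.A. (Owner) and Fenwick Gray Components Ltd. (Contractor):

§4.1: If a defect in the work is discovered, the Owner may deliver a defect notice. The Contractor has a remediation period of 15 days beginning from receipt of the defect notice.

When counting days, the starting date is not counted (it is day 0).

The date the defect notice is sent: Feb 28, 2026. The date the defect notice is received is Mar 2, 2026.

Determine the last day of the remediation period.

Mar 17, 2026

The last day of the remediation period: 15 calendar days after Mar 2, 2026 is Mar 17, 2026.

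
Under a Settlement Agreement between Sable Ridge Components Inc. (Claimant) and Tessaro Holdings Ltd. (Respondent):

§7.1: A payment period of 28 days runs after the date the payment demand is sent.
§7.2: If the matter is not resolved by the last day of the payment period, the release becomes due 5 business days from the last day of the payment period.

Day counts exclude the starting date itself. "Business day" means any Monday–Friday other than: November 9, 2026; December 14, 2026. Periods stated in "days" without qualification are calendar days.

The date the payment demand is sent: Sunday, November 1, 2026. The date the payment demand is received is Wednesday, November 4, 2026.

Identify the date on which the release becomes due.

December 4, 2026

The last day of the payment period: 28 calendar days after November 1, 2026 is November 29, 2026.
The date on which the release becomes due: counting 5 business days from Sunday, November 29, 2026 (Nov 30, Dec 1, Dec 2, Dec 3, Dec 4, skipping weekends) reaches Friday, December 4, 2026.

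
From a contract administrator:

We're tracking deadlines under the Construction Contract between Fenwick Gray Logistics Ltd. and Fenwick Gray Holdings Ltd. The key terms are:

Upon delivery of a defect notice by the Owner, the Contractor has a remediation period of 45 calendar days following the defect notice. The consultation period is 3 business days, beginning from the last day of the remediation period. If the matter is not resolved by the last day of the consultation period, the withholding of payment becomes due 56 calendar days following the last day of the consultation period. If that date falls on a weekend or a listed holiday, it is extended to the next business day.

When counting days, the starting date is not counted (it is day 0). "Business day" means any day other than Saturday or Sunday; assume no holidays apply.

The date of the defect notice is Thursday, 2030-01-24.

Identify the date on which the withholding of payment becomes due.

2030-05-08

The last day of the remediation period: 45 calendar days after 2030-01-24 is 2030-03-10.
The last day of the consultation period: 3 business days after Sunday, 2030-03-10, skipping weekends — Mar 11, Mar 12, Mar 13 — lands on Wednesday, 2030-03-13.
The date on which the withholding of payment becomes due: 56 calendar days after 2030-03-13 is 2030-05-08. 2030-05-08 is a Wednesday, so no roll-forward applies.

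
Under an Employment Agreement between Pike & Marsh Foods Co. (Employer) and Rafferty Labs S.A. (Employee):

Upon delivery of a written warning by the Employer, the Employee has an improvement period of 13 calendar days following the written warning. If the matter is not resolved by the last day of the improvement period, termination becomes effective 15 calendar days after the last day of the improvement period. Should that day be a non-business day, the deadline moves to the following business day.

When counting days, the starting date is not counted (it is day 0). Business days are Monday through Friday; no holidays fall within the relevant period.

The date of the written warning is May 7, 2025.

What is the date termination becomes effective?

The last day of the improvement period: May 7, 2025 + 13 days = May 20, 2025.
The date termination becomes effective: May 20, 2025 + 15 days = June 4, 2025. June 4, 2025 is a Wednesday, so no roll-forward applies.

June 4, 2025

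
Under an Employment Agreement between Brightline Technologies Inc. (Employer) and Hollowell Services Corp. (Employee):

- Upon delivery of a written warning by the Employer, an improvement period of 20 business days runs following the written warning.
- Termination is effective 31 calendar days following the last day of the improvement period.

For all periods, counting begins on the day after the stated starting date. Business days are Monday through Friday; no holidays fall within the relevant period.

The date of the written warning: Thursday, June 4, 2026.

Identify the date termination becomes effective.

August 2, 2026

The last day of the improvement period: 20 business days after Thursday, June 4, 2026, skipping weekends — Jun 5, Jun 8, Jun 9, Jun 10, …, Jun 30, Jul 1, Jul 2 — lands on Thursday, July 2, 2026.
Adding 31 calendar days to July 2, 2026 gives August 2, 2026, which is the date termination becomes effective.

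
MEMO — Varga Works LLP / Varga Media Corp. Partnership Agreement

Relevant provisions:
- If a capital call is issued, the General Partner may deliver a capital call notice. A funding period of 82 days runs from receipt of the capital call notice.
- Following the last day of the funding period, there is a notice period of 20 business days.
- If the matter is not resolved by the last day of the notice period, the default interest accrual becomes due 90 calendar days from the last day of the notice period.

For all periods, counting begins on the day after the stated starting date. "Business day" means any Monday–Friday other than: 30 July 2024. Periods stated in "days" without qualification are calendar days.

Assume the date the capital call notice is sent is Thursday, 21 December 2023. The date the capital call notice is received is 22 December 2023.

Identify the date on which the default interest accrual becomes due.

9 July 2024

The last day of the funding period: 82 calendar days after 22 December 2023 is 13 March 2024.
The last day of the notice period: counting 20 business days from Wednesday, 13 March 2024 (Mar 14, Mar 15, Mar 18, Mar 19, …, Apr 8, Apr 9, Apr 10, skipping weekends) reaches Wednesday, 10 April 2024.
The date on which the default interest accrual becomes due: 90 calendar days after 10 April 2024 is 9 July 2024.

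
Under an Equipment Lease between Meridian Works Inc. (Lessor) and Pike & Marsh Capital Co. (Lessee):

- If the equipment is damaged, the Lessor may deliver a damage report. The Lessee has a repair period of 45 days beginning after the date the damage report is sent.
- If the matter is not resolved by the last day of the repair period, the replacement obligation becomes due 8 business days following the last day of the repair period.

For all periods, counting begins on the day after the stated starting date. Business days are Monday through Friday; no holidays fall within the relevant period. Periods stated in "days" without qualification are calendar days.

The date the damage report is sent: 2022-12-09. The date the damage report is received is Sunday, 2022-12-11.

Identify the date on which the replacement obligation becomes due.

2023-02-02

The last day of the repair period: 2022-12-09 + 45 days = 2023-01-23.
The date on which the replacement obligation becomes due: 8 business days after Monday, 2023-01-23, skipping weekends — Jan 24, Jan 25, Jan 26, Jan 27, Jan 30, Jan 31, Feb 1, Feb 2 — lands on Thursday, 2023-02-02.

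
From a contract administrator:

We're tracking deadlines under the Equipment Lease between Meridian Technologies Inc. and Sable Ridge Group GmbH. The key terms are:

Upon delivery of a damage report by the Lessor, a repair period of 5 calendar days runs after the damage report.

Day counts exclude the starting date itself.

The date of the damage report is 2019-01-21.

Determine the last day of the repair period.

2019-01-26

The last day of the repair period: 2019-01-21 + 5 days = 2019-01-26.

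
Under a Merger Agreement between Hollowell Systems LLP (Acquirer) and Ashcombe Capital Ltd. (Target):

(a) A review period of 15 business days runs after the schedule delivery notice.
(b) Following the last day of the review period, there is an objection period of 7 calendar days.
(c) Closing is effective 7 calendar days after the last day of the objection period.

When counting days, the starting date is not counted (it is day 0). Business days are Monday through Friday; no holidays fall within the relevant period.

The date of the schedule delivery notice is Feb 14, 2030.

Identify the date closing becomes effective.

The last day of the review period: 15 business days after Thursday, Feb 14, 2030, skipping weekends — Feb 15, Feb 18, Feb 19, Feb 20, …, Mar 5, Mar 6, Mar 7 — lands on Thursday, Mar 7, 2030.
The last day of the objection period: Mar 7, 2030 + 7 days = Mar 14, 2030.
The date closing becomes effective: Mar 14, 2030 + 7 days = Mar 21, 2030.

Mar 21, 2030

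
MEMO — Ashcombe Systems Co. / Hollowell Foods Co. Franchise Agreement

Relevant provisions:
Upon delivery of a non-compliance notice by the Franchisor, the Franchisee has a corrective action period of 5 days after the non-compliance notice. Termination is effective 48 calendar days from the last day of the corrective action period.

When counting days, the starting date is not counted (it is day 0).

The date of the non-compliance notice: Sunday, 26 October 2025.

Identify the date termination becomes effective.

18 December 2025

The last day of the corrective action period: 26 October 2025 + 5 days = 31 October 2025.
Adding 48 calendar days to 31 October 2025 gives 18 December 2025, which is the date termination becomes effective.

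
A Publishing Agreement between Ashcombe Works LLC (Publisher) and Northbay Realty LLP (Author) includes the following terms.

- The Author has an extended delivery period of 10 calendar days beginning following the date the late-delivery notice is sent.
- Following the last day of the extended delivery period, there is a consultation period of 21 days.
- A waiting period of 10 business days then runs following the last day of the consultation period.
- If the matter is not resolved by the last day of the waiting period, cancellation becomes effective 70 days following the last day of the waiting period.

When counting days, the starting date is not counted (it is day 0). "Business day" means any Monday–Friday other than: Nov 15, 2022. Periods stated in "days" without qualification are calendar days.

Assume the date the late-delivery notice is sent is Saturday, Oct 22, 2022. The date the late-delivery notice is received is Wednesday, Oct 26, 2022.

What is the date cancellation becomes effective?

The last day of the extended delivery period: Oct 22, 2022 + 10 days = Nov 1, 2022.
The last day of the consultation period: 21 calendar days after Nov 1, 2022 is Nov 22, 2022.
The last day of the waiting period: 10 business days after Tuesday, Nov 22, 2022, skipping weekends — Nov 23, Nov 24, Nov 25, Nov 28, Nov 29, Nov 30, Dec 1, Dec 2, Dec 5, Dec 6 — lands on Tuesday, Dec 6, 2022.
The date cancellation becomes effective: 70 calendar days after Dec 6, 2022 is Feb 14, 2023.

Feb 14, 2023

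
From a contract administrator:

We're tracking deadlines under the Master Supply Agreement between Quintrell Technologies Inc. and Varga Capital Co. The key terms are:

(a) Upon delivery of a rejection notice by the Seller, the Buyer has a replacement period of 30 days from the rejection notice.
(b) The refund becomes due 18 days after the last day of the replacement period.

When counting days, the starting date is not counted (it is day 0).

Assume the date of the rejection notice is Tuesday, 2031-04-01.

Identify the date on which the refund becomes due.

2031-05-19

The last day of the replacement period: 2031-04-01 + 30 days = 2031-05-01.
The date on which the refund becomes due: 2031-05-01 + 18 days = 2031-05-19.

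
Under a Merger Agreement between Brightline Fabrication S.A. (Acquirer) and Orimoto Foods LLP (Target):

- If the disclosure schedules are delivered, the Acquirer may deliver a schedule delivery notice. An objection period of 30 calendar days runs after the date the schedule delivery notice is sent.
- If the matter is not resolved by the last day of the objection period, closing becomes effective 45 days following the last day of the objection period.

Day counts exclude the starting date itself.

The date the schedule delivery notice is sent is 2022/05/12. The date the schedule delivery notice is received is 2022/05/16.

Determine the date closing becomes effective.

Adding 30 calendar days to 2022/05/12 gives 2022/06/11, which is the last day of the objection period.
The date closing becomes effective: 45 calendar days after 2022/06/11 is 2022/07/26.

2022/07/26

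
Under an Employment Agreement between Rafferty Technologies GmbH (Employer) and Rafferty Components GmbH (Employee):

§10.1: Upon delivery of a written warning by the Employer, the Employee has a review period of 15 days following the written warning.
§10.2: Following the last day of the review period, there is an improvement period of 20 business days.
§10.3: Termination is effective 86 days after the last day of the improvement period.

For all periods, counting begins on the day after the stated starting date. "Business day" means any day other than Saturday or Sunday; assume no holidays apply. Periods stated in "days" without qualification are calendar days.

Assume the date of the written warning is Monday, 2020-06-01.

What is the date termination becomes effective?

2020-10-08

The last day of the review period: 2020-06-01 + 15 days = 2020-06-16.
The last day of the improvement period: counting 20 business days from Tuesday, 2020-06-16 (Jun 17, Jun 18, Jun 19, Jun 22, …, Jul 10, Jul 13, Jul 14, skipping weekends) reaches Tuesday, 2020-07-14.
Adding 86 calendar days to 2020-07-14 gives 2020-10-08, which is the date termination becomes effective.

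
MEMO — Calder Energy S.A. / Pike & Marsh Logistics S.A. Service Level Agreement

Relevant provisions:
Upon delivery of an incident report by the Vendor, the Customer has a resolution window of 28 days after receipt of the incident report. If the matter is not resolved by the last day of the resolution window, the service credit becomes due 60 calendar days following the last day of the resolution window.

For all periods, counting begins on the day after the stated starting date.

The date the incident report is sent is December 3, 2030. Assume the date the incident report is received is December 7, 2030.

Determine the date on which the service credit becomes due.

March 5, 2031

The last day of the resolution window: December 7, 2030 + 28 days = January 4, 2031.
The date on which the service credit becomes due: 60 calendar days after January 4, 2031 is March 5, 2031.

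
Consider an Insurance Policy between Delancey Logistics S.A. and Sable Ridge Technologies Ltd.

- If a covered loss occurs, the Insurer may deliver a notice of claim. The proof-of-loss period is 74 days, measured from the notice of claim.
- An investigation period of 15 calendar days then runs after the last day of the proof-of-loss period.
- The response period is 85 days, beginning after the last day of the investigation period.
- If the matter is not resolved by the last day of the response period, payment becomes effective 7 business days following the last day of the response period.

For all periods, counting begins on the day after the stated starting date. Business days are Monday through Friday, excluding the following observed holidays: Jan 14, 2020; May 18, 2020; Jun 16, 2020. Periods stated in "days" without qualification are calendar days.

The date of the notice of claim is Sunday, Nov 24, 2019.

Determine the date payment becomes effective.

Adding 74 calendar days to Nov 24, 2019 gives Feb 6, 2020, which is the last day of the proof-of-loss period.
Adding 15 calendar days to Feb 6, 2020 gives Feb 21, 2020, which is the last day of the investigation period.
The last day of the response period: 85 calendar days after Feb 21, 2020 is May 16, 2020.
The date payment becomes effective: counting 7 business days from Saturday, May 16, 2020 (May 19, May 20, May 21, May 22, May 25, May 26, May 27, skipping weekends and the listed holiday on May 18) reaches Wednesday, May 27, 2020.

May 27, 2020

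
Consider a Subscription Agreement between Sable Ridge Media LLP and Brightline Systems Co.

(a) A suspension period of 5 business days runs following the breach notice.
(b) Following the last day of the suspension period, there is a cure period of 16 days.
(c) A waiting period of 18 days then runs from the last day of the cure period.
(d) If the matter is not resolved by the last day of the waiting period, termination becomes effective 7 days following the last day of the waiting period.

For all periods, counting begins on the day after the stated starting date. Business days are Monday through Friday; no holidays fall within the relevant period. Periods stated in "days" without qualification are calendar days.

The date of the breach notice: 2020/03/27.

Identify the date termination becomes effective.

2020/05/14

From Friday, 2020/03/27, 5 business days (Mar 30, Mar 31, Apr 1, Apr 2, Apr 3, skipping weekends) brings us to Friday, 2020/04/03, which is the last day of the suspension period.
The last day of the cure period: 16 calendar days after 2020/04/03 is 2020/04/19.
The last day of the waiting period: 18 calendar days after 2020/04/19 is 2020/05/07.
The date termination becomes effective: 2020/05/07 + 7 days = 2020/05/14.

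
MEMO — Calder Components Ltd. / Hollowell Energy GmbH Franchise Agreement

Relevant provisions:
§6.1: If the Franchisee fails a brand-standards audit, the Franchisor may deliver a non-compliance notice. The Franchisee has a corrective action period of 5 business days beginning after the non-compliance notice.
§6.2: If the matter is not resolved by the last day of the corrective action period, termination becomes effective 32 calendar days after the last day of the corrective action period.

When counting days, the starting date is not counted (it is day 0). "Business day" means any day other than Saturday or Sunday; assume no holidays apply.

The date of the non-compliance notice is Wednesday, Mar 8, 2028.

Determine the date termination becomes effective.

Apr 16, 2028

From Wednesday, Mar 8, 2028, 5 business days (Mar 9, Mar 10, Mar 13, Mar 14, Mar 15, skipping weekends) brings us to Wednesday, Mar 15, 2028, which is the last day of the corrective action period.
The date termination becomes effective: 32 calendar days after Mar 15, 2028 is Apr 16, 2028.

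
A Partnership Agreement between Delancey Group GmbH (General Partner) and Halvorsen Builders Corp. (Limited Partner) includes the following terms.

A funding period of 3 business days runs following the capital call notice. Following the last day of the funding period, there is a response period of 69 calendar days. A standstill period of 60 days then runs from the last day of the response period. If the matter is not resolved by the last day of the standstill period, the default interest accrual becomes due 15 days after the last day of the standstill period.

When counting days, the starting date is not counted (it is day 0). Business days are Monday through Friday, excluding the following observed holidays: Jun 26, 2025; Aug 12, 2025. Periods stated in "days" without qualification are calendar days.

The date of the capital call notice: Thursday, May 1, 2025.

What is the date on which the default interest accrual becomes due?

Sep 27, 2025

The last day of the funding period: 3 business days after Thursday, May 1, 2025, skipping weekends — May 2, May 5, May 6 — lands on Tuesday, May 6, 2025.
Adding 69 calendar days to May 6, 2025 gives Jul 14, 2025, which is the last day of the response period.
The last day of the standstill period: Jul 14, 2025 + 60 days = Sep 12, 2025.
The date on which the default interest accrual becomes due: 15 calendar days after Sep 12, 2025 is Sep 27, 2025.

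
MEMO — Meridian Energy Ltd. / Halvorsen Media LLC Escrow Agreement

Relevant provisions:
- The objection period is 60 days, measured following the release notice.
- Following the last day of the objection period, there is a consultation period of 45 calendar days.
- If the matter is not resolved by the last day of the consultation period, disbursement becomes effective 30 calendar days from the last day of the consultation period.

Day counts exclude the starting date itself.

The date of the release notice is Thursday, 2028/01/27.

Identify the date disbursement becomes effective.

2028/06/10

The last day of the objection period: 2028/01/27 + 60 days = 2028/03/27.
The last day of the consultation period: 2028/03/27 + 45 days = 2028/05/11.
Adding 30 calendar days to 2028/05/11 gives 2028/06/10, which is the date disbursement becomes effective.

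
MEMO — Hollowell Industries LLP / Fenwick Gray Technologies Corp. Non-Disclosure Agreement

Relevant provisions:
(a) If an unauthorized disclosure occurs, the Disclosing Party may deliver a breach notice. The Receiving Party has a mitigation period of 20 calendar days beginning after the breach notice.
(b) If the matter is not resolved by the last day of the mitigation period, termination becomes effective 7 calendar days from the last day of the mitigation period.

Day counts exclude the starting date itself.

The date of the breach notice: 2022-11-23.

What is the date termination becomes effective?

2022-12-20

Adding 20 calendar days to 2022-11-23 gives 2022-12-13, which is the last day of the mitigation period.
The date termination becomes effective: 2022-12-13 + 7 days = 2022-12-20.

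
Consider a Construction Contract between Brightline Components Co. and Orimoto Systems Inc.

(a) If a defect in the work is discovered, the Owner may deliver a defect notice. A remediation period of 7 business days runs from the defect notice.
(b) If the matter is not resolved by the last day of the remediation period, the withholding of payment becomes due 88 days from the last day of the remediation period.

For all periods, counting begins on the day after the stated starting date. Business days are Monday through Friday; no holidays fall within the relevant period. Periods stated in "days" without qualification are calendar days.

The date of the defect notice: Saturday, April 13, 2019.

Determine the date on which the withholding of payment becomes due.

The last day of the remediation period: counting 7 business days from Saturday, April 13, 2019 (Apr 15, Apr 16, Apr 17, Apr 18, Apr 19, Apr 22, Apr 23, skipping weekends) reaches Tuesday, April 23, 2019.
The date on which the withholding of payment becomes due: 88 calendar days after April 23, 2019 is July 20, 2019.

July 20, 2019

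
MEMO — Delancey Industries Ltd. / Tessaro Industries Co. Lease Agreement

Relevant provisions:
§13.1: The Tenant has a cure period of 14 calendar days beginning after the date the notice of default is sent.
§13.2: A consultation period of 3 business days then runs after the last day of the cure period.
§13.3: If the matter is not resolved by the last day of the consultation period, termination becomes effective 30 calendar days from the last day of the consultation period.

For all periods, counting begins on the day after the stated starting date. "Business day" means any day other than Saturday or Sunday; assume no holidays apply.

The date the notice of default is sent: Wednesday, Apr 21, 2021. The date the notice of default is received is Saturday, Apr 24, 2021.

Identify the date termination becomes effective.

The last day of the cure period: Apr 21, 2021 + 14 days = May 5, 2021.
From Wednesday, May 5, 2021, 3 business days (May 6, May 7, May 10, skipping weekends) brings us to Monday, May 10, 2021, which is the last day of the consultation period.
Adding 30 calendar days to May 10, 2021 gives Jun 9, 2021, which is the date termination becomes effective.

Jun 9, 2021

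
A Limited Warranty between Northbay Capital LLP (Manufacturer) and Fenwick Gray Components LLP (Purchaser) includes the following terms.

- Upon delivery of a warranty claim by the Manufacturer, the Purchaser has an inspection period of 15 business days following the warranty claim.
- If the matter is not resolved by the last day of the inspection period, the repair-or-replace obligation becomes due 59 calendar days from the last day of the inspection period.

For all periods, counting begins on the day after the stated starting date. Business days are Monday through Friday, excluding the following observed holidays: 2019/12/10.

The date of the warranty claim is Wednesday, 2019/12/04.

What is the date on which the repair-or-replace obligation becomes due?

The last day of the inspection period: 15 business days after Wednesday, 2019/12/04, skipping weekends and the listed holiday on Dec 10 — Dec 5, Dec 6, Dec 9, Dec 11, …, Dec 24, Dec 25, Dec 26 — lands on Thursday, 2019/12/26.
The date on which the repair-or-replace obligation becomes due: 2019/12/26 + 59 days = 2020/02/23.

2020/02/23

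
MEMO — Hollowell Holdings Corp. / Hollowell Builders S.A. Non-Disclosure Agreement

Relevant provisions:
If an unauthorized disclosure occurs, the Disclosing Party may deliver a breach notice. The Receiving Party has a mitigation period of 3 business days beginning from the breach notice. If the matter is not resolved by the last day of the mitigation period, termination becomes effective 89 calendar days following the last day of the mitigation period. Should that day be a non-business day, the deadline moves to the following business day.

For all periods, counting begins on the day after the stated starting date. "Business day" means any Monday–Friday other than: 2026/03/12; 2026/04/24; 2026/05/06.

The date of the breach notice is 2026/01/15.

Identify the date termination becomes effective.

The last day of the mitigation period: 3 business days after Thursday, 2026/01/15, skipping weekends — Jan 16, Jan 19, Jan 20 — lands on Tuesday, 2026/01/20.
Adding 89 calendar days to 2026/01/20 gives 2026/04/19, which is the date termination becomes effective. That falls on a Sunday, so it rolls to the next business day, Monday, 2026/04/20.

2026/04/20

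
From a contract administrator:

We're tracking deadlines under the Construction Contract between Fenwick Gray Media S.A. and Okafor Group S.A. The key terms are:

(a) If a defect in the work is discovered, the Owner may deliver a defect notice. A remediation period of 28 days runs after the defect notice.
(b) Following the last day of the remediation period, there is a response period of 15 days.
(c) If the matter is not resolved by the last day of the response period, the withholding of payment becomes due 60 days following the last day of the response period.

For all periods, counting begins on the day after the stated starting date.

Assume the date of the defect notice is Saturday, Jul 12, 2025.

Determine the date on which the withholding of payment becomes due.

Adding 28 calendar days to Jul 12, 2025 gives Aug 9, 2025, which is the last day of the remediation period.
The last day of the response period: Aug 9, 2025 + 15 days = Aug 24, 2025.
Adding 60 calendar days to Aug 24, 2025 gives Oct 23, 2025, which is the date on which the withholding of payment becomes due.

Oct 23, 2025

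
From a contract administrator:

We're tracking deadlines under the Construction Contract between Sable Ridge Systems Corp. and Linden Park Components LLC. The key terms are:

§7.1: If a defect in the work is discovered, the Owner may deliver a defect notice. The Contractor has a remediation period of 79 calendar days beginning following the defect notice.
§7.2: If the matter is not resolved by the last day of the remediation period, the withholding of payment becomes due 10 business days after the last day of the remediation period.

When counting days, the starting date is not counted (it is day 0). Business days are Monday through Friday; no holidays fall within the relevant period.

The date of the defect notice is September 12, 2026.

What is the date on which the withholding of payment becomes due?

The last day of the remediation period: September 12, 2026 + 79 days = November 30, 2026.
The date on which the withholding of payment becomes due: counting 10 business days from Monday, November 30, 2026 (Dec 1, Dec 2, Dec 3, Dec 4, Dec 7, Dec 8, Dec 9, Dec 10, Dec 11, Dec 14, skipping weekends) reaches Monday, December 14, 2026.

December 14, 2026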